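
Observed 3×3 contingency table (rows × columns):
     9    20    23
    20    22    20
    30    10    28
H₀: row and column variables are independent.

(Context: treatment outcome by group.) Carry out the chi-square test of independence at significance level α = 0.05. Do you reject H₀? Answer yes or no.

Row totals [52, 62, 68], col totals [59, 52, 71], n=182
χ² = (9−16.86)²/16.86 + (20−14.86)²/14.86 + (23−20.29)²/20.29 + (20−20.10)²/20.10 + (22−17.71)²/17.71 + (20−24.19)²/24.19 + (30−22.04)²/22.04 + (10−19.43)²/19.43 + (28−26.53)²/26.53 = 15.0966
df = 4
p-value (upper-tail) = 0.00451
At α=0.05: p < α → reject H₀

reject H₀: yes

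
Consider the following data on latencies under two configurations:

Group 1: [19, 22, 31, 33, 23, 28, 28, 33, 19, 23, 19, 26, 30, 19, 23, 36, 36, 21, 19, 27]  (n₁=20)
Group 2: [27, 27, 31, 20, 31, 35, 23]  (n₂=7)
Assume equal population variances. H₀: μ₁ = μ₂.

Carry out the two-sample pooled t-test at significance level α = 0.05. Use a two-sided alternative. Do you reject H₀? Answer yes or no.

x̄₁=25.750, s₁=5.893, n₁=20
x̄₂=27.714, s₂=5.122, n₂=7
s_p² = [19·5.893² + 6·5.122²]/25 = 32.6871
SE = √(s_p²·(1/20+1/7)) = 2.5108
t = (25.750−27.714)/2.5108 = -0.7823
df = 25
p-value (two-sided) = 0.44136
At α=0.05: p ≥ α → fail to reject H₀

reject H₀: no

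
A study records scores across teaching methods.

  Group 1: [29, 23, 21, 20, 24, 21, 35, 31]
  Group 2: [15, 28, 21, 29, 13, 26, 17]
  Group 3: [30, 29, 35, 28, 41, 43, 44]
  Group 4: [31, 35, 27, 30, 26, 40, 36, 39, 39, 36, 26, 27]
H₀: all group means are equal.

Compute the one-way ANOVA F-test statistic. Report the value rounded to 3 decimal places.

Group means [25.50, 21.29, 35.71, 32.67], grand mean 29.265
SSB = Σnᵢ(x̄ᵢ−x̄)² = 989.094; SSW = ΣΣ(x−x̄ᵢ)² = 1077.524
MSB = 989.094/3 = 329.6979; MSW = 1077.524/30 = 35.9175
F = MSB/MSW = 9.1793
df = (3, 30)

test statistic = 9.179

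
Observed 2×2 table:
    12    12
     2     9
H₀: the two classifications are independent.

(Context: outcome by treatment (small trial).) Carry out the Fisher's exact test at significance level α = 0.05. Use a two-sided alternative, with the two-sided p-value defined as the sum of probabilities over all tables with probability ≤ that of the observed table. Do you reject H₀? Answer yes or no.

Margins: r₁=24, r₂=11, c₁=14, c₂=21, n=35
p_obs = C(24,12)·C(11,2)/C(35,14); sum pmf over tables with pmf ≤ p_obs
p-value (two-sided) = 0.13665
At α=0.05: p ≥ α → fail to reject H₀

reject H₀: no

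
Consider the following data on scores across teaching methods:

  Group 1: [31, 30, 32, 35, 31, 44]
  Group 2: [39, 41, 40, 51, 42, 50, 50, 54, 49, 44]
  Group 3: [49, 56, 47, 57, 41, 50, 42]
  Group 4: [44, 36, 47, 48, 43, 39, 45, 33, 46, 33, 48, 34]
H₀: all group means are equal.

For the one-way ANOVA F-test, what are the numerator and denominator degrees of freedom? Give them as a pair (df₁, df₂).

degrees of freedom = [3, 31]

k = 4 groups, N = 35 total
df = (k−1, N−k) = (4−1, 35−4) = (3, 31)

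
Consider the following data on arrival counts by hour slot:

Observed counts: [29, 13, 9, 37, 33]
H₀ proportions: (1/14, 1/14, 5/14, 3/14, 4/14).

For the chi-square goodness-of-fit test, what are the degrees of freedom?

degrees of freedom = 4

df = k − 1 = 5 − 1 = 4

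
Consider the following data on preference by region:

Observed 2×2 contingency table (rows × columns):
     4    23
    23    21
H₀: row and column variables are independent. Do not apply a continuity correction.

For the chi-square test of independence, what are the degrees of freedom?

degrees of freedom = 1

df = (r−1)(c−1) = (2−1)·(2−1) = 1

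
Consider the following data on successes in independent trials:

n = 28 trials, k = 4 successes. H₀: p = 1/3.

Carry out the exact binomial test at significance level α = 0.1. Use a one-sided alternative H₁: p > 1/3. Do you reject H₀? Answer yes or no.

Exact binomial: n=28, k=4, p₀=1/3=0.3333
P(X≥4) from Σ C(n,i)·p₀^i·(1−p₀)^(n−i)
p-value (one-sided, H₁ greater) = 0.99391
At α=0.1: p ≥ α → fail to reject H₀

reject H₀: no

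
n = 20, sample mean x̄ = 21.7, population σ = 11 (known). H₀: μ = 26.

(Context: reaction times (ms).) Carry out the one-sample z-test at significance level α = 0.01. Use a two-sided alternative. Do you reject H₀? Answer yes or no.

SE = σ/√n = 11/√20 = 2.4597
z = (x̄−μ₀)/SE = (21.7−26)/2.4597 = -1.7482
p-value (two-sided) = 0.08043
At α=0.01: p ≥ α → fail to reject H₀

reject H₀: no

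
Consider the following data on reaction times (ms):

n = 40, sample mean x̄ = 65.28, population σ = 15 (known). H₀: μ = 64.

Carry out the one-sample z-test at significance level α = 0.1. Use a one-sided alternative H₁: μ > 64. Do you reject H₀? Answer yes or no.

SE = σ/√n = 15/√40 = 2.3717
z = (x̄−μ₀)/SE = (65.28−64)/2.3717 = 0.5397
p-value (one-sided, H₁ greater) = 0.29470
At α=0.1: p ≥ α → fail to reject H₀

reject H₀: no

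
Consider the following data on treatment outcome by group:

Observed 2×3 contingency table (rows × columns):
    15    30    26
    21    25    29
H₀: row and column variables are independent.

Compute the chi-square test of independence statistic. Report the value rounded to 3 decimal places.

Row totals [71, 75], col totals [36, 55, 55], n=146
χ² = (15−17.51)²/17.51 + (30−26.75)²/26.75 + (26−26.75)²/26.75 + (21−18.49)²/18.49 + (25−28.25)²/28.25 + (29−28.25)²/28.25 = 1.5097
df = 2

test statistic = 1.510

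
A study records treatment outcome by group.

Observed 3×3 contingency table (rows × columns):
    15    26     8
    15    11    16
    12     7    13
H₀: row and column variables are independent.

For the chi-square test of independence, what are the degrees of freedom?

df = (r−1)(c−1) = (3−1)·(3−1) = 4

degrees of freedom = 4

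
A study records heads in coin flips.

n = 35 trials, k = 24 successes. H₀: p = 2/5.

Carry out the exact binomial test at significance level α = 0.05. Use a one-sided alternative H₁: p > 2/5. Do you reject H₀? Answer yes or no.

reject H₀: yes

Exact binomial: n=35, k=24, p₀=2/5=0.4000
P(X≥24) from Σ C(n,i)·p₀^i·(1−p₀)^(n−i)
p-value (one-sided, H₁ greater) = 0.00059
At α=0.05: p < α → reject H₀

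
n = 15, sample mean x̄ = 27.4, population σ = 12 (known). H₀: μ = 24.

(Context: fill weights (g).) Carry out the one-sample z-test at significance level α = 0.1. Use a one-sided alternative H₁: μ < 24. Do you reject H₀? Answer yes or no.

SE = σ/√n = 12/√15 = 3.0984
z = (x̄−μ₀)/SE = (27.4−24)/3.0984 = 1.0973
p-value (one-sided, H₁ less) = 0.86375
At α=0.1: p ≥ α → fail to reject H₀

reject H₀: no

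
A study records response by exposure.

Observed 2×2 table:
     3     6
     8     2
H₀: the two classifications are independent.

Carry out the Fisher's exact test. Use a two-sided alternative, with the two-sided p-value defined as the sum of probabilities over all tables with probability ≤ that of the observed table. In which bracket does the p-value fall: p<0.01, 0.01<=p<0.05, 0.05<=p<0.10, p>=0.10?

Margins: r₁=9, r₂=10, c₁=11, c₂=8, n=19
p_obs = C(9,3)·C(10,8)/C(19,11); sum pmf over tables with pmf ≤ p_obs
p-value (two-sided) = 0.06978
→ bracket: 0.05<=p<0.10

p-value bracket: 0.05<=p<0.10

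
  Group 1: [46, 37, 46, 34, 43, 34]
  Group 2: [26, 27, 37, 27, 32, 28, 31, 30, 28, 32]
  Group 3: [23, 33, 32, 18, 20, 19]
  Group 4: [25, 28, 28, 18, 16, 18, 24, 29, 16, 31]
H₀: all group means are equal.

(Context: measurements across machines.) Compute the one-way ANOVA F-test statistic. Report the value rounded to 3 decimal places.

test statistic = 14.156

Group means [40.00, 29.80, 24.17, 23.30], grand mean 28.625
SSB = Σnᵢ(x̄ᵢ−x̄)² = 1192.967; SSW = ΣΣ(x−x̄ᵢ)² = 786.533
MSB = 1192.967/3 = 397.6556; MSW = 786.533/28 = 28.0905
F = MSB/MSW = 14.1562
df = (3, 28)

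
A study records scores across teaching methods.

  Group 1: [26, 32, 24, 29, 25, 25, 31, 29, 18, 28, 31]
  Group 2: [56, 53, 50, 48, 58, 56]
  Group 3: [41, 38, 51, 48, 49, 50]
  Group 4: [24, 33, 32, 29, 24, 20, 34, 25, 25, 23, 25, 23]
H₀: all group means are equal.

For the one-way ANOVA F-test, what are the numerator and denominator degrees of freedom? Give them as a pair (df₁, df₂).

degrees of freedom = [3, 31]

k = 4 groups, N = 35 total
df = (k−1, N−k) = (4−1, 35−4) = (3, 31)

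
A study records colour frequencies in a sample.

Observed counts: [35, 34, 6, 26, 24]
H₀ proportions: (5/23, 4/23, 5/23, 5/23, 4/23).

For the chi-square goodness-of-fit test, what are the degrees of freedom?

df = k − 1 = 5 − 1 = 4

degrees of freedom = 4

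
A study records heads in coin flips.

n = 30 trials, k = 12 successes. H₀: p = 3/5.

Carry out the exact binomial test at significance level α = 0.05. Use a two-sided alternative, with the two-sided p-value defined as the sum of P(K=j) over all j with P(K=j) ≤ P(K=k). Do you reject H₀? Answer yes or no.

reject H₀: yes

Exact binomial: n=30, k=12, p₀=3/5=0.6000
P(X=j) = C(n,j)·p₀^j·(1−p₀)^(n−j); p = Σ P(X=j) over j with P(X=j) ≤ P(X=12)
p-value (two-sided) = 0.03842
At α=0.05: p < α → reject H₀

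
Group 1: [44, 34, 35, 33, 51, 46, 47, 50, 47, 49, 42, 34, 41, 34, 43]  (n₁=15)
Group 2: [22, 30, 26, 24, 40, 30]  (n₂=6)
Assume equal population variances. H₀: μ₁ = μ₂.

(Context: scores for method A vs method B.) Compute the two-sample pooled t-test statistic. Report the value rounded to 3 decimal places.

x̄₁=42.000, s₁=6.481, n₁=15
x̄₂=28.667, s₂=6.408, n₂=6
s_p² = [14·6.481² + 5·6.408²]/19 = 41.7544
SE = √(s_p²·(1/15+1/6)) = 3.1213
t = (42.000−28.667)/3.1213 = 4.2717
df = 19

test statistic = 4.272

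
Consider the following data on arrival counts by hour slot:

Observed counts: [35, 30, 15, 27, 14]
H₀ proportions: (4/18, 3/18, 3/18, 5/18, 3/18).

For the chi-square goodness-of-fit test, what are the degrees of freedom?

degrees of freedom = 4

df = k − 1 = 5 − 1 = 4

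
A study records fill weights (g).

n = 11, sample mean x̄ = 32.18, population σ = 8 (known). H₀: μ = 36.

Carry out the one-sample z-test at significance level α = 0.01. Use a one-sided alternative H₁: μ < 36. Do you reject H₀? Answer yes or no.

SE = σ/√n = 8/√11 = 2.4121
z = (x̄−μ₀)/SE = (32.18−36)/2.4121 = -1.5837
p-value (one-sided, H₁ less) = 0.05663
At α=0.01: p ≥ α → fail to reject H₀

reject H₀: no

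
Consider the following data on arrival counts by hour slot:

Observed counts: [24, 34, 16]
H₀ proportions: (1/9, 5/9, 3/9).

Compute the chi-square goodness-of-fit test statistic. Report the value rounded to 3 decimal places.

n = 74; E_i = n·p_i = [8.22, 41.11, 24.67]
χ² = (24−8.22)²/8.22 + (34−41.11)²/41.11 + (16−24.67)²/24.67 = 34.5514
df = 2

test statistic = 34.551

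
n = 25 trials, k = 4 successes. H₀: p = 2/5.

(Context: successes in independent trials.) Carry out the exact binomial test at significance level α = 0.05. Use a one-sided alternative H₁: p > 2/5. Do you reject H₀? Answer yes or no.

Exact binomial: n=25, k=4, p₀=2/5=0.4000
P(X≥4) from Σ C(n,i)·p₀^i·(1−p₀)^(n−i)
p-value (one-sided, H₁ greater) = 0.99763
At α=0.05: p ≥ α → fail to reject H₀

reject H₀: no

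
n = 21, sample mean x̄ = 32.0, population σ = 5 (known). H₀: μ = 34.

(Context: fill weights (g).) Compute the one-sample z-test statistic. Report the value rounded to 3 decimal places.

test statistic = -1.833

SE = σ/√n = 5/√21 = 1.0911
z = (x̄−μ₀)/SE = (32.0−34)/1.0911 = -1.8330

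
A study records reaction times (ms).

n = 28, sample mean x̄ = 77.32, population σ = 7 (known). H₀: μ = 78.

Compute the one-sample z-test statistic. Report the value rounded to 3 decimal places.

SE = σ/√n = 7/√28 = 1.3229
z = (x̄−μ₀)/SE = (77.32−78)/1.3229 = -0.5140

test statistic = -0.514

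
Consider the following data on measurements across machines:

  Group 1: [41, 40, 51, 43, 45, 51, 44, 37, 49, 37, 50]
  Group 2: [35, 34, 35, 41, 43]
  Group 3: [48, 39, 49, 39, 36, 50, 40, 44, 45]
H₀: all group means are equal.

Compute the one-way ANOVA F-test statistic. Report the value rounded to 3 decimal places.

Group means [44.36, 37.60, 43.33], grand mean 42.640
SSB = Σnᵢ(x̄ᵢ−x̄)² = 164.015; SSW = ΣΣ(x−x̄ᵢ)² = 553.745
MSB = 164.015/2 = 82.0073; MSW = 553.745/22 = 25.1702
F = MSB/MSW = 3.2581
df = (2, 22)

test statistic = 3.258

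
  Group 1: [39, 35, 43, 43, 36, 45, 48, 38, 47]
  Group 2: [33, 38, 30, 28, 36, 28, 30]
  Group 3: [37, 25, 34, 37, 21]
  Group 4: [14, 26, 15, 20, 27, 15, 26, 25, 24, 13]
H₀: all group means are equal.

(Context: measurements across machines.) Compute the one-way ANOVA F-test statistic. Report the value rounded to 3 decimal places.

test statistic = 24.208

Group means [41.56, 31.86, 30.80, 20.50], grand mean 30.839
SSB = Σnᵢ(x̄ᵢ−x̄)² = 2109.814; SSW = ΣΣ(x−x̄ᵢ)² = 784.379
MSB = 2109.814/3 = 703.2714; MSW = 784.379/27 = 29.0511
F = MSB/MSW = 24.2081
df = (3, 27)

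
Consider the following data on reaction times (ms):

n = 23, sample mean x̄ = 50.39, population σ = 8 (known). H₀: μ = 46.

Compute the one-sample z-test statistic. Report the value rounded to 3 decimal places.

SE = σ/√n = 8/√23 = 1.6681
z = (x̄−μ₀)/SE = (50.39−46)/1.6681 = 2.6317

test statistic = 2.632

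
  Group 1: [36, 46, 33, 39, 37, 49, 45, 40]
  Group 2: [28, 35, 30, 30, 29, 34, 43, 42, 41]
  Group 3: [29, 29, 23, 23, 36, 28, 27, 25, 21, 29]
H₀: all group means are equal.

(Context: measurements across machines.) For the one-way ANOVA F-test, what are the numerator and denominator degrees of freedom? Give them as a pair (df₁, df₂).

degrees of freedom = [2, 24]

k = 3 groups, N = 27 total
df = (k−1, N−k) = (3−1, 27−3) = (2, 24)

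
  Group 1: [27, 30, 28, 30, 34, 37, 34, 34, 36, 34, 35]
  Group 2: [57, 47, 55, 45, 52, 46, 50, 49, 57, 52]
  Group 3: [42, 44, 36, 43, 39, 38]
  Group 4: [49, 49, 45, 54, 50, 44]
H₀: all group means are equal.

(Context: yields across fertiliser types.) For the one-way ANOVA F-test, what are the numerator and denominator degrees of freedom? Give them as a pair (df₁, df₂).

k = 4 groups, N = 33 total
df = (k−1, N−k) = (4−1, 33−4) = (3, 29)

degrees of freedom = [3, 29]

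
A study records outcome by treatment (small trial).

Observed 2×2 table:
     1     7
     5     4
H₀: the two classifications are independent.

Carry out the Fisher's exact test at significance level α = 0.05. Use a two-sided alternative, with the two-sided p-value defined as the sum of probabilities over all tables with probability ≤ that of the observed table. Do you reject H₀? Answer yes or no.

reject H₀: no

Margins: r₁=8, r₂=9, c₁=6, c₂=11, n=17
p_obs = C(8,1)·C(9,5)/C(17,6); sum pmf over tables with pmf ≤ p_obs
p-value (two-sided) = 0.13122
At α=0.05: p ≥ α → fail to reject H₀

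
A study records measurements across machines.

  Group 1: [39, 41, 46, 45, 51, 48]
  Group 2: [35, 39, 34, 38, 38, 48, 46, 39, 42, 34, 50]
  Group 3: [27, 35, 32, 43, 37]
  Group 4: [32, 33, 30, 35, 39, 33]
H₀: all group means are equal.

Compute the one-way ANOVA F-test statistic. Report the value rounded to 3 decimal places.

test statistic = 6.605

Group means [45.00, 40.27, 34.80, 33.67], grand mean 38.893
SSB = Σnᵢ(x̄ᵢ−x̄)² = 492.363; SSW = ΣΣ(x−x̄ᵢ)² = 596.315
MSB = 492.363/3 = 164.1211; MSW = 596.315/24 = 24.8465
F = MSB/MSW = 6.6054
df = (3, 24)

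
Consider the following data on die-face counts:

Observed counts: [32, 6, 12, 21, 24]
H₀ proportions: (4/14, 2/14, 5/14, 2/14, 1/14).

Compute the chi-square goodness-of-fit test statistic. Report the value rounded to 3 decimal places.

test statistic = 67.002

n = 95; E_i = n·p_i = [27.14, 13.57, 33.93, 13.57, 6.79]
χ² = (32−27.14)²/27.14 + (6−13.57)²/13.57 + (12−33.93)²/33.93 + (21−13.57)²/13.57 + (24−6.79)²/6.79 = 67.0021
df = 4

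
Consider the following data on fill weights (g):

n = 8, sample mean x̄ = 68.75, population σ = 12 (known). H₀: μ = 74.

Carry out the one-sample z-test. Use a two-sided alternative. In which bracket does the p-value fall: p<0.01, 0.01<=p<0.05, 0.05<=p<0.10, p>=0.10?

p-value bracket: p>=0.10

SE = σ/√n = 12/√8 = 4.2426
z = (x̄−μ₀)/SE = (68.75−74)/4.2426 = -1.2374
p-value (two-sided) = 0.21592
→ bracket: p>=0.10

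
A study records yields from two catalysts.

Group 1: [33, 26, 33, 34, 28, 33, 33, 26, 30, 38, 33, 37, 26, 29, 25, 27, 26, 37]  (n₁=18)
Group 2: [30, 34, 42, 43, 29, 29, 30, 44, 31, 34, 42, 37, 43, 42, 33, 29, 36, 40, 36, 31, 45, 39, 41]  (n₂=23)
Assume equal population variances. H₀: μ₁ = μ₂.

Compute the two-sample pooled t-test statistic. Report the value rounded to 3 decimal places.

test statistic = -3.610

x̄₁=30.778, s₁=4.305, n₁=18
x̄₂=36.522, s₂=5.567, n₂=23
s_p² = [17·4.305² + 22·5.567²]/39 = 25.5603
SE = √(s_p²·(1/18+1/23)) = 1.5910
t = (30.778−36.522)/1.5910 = -3.6102
df = 39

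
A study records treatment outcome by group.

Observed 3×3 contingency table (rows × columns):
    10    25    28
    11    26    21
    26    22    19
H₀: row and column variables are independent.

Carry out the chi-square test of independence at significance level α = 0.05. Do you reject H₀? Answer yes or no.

Row totals [63, 58, 67], col totals [47, 73, 68], n=188
χ² = (10−15.75)²/15.75 + (25−24.46)²/24.46 + (28−22.79)²/22.79 + (11−14.50)²/14.50 + (26−22.52)²/22.52 + (21−20.98)²/20.98 + (26−16.75)²/16.75 + (22−26.02)²/26.02 + (19−24.23)²/24.23 = 11.5442
df = 4
p-value (upper-tail) = 0.02108
At α=0.05: p < α → reject H₀

reject H₀: yes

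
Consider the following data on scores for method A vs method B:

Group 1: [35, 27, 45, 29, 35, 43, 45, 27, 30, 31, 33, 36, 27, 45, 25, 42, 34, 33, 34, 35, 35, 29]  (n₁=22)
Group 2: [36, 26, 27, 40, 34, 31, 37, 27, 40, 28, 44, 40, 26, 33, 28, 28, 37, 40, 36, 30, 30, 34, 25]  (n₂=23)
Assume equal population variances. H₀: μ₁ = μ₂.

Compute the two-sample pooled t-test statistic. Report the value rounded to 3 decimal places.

x̄₁=34.318, s₁=6.244, n₁=22
x̄₂=32.913, s₂=5.640, n₂=23
s_p² = [21·6.244² + 22·5.640²]/43 = 35.3163
SE = √(s_p²·(1/22+1/23)) = 1.7722
t = (34.318−32.913)/1.7722 = 0.7929
df = 43

test statistic = 0.793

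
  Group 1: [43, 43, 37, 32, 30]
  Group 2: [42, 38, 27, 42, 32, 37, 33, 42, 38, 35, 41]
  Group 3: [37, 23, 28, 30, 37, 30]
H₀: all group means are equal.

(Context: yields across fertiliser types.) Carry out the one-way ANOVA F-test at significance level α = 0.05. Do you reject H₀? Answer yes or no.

reject H₀: no

Group means [37.00, 37.00, 30.83], grand mean 35.318
SSB = Σnᵢ(x̄ᵢ−x̄)² = 165.939; SSW = ΣΣ(x−x̄ᵢ)² = 530.833
MSB = 165.939/2 = 82.9697; MSW = 530.833/19 = 27.9386
F = MSB/MSW = 2.9697
df = (2, 19)
p-value (upper-tail) = 0.07546
At α=0.05: p ≥ α → fail to reject H₀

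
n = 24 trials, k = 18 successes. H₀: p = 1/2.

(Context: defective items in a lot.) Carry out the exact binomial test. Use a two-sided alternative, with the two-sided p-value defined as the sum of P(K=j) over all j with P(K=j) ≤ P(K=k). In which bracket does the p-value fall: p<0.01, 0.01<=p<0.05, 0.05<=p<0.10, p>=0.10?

p-value bracket: 0.01<=p<0.05

Exact binomial: n=24, k=18, p₀=1/2=0.5000
P(X=j) = C(n,j)·p₀^j·(1−p₀)^(n−j); p = Σ P(X=j) over j with P(X=j) ≤ P(X=18)
p-value (two-sided) = 0.02266
→ bracket: 0.01<=p<0.05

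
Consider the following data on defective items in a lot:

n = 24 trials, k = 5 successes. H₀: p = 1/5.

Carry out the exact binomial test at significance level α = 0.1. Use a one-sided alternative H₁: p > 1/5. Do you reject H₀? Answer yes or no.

Exact binomial: n=24, k=5, p₀=1/5=0.2000
P(X≥5) from Σ C(n,i)·p₀^i·(1−p₀)^(n−i)
p-value (one-sided, H₁ greater) = 0.54012
At α=0.1: p ≥ α → fail to reject H₀

reject H₀: no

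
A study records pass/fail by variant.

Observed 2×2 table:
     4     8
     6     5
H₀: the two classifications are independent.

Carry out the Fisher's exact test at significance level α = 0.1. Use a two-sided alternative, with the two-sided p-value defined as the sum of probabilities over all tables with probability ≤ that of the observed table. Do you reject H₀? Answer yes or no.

Margins: r₁=12, r₂=11, c₁=10, c₂=13, n=23
p_obs = C(12,4)·C(11,6)/C(23,10); sum pmf over tables with pmf ≤ p_obs
p-value (two-sided) = 0.41365
At α=0.1: p ≥ α → fail to reject H₀

reject H₀: no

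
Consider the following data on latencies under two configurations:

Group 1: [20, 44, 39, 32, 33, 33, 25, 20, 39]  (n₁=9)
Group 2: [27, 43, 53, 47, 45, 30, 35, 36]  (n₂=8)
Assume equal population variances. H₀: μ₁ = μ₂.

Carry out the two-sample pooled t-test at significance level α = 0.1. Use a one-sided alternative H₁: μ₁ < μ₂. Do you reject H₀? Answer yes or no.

reject H₀: yes

x̄₁=31.667, s₁=8.515, n₁=9
x̄₂=39.500, s₂=8.944, n₂=8
s_p² = [8·8.515² + 7·8.944²]/15 = 76.0000
SE = √(s_p²·(1/9+1/8)) = 4.2361
t = (31.667−39.500)/4.2361 = -1.8492
df = 15
p-value (one-sided, H₁ less) = 0.04212
At α=0.1: p < α → reject H₀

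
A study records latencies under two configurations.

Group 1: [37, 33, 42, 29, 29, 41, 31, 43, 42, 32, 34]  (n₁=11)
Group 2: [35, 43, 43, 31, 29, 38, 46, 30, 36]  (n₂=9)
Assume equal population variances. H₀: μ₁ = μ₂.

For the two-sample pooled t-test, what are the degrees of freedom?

degrees of freedom = 18

df = n₁ + n₂ − 2 = 11 + 9 − 2 = 18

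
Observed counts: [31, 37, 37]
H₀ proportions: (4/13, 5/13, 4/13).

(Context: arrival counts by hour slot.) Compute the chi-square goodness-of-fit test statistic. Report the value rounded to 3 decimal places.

test statistic = 1.018

n = 105; E_i = n·p_i = [32.31, 40.38, 32.31]
χ² = (31−32.31)²/32.31 + (37−40.38)²/40.38 + (37−32.31)²/32.31 = 1.0181
df = 2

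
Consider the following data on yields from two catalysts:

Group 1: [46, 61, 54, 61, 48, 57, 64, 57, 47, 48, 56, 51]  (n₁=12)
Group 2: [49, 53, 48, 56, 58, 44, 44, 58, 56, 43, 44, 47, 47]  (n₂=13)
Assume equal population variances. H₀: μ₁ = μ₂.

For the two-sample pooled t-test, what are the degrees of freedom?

df = n₁ + n₂ − 2 = 12 + 13 − 2 = 23

degrees of freedom = 23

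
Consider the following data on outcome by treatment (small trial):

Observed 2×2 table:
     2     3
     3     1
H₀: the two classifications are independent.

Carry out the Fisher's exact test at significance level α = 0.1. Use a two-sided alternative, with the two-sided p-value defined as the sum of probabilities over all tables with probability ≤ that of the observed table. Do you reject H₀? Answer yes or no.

reject H₀: no

Margins: r₁=5, r₂=4, c₁=5, c₂=4, n=9
p_obs = C(5,2)·C(4,3)/C(9,5); sum pmf over tables with pmf ≤ p_obs
p-value (two-sided) = 0.52381
At α=0.1: p ≥ α → fail to reject H₀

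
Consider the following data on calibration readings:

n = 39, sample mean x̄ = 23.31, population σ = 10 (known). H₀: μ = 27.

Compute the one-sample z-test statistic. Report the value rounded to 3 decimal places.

test statistic = -2.304

SE = σ/√n = 10/√39 = 1.6013
z = (x̄−μ₀)/SE = (23.31−27)/1.6013 = -2.3044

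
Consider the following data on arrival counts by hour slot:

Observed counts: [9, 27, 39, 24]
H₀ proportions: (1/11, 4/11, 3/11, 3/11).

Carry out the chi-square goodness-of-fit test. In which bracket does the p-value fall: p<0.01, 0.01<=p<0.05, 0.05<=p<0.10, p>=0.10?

n = 99; E_i = n·p_i = [9.00, 36.00, 27.00, 27.00]
χ² = (9−9.00)²/9.00 + (27−36.00)²/36.00 + (39−27.00)²/27.00 + (24−27.00)²/27.00 = 7.9167
df = 3
p-value (upper-tail) = 0.04777
→ bracket: 0.01<=p<0.05

p-value bracket: 0.01<=p<0.05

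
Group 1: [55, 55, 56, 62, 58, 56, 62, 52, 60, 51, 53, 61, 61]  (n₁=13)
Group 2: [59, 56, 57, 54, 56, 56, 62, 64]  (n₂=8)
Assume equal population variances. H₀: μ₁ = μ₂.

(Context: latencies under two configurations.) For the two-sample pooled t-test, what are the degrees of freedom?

df = n₁ + n₂ − 2 = 13 + 8 − 2 = 19

degrees of freedom = 19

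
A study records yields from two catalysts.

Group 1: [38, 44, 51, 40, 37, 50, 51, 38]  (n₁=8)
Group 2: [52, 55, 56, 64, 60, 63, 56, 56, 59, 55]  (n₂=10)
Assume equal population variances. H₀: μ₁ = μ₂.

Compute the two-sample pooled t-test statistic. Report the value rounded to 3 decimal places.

test statistic = -5.890

x̄₁=43.625, s₁=6.209, n₁=8
x̄₂=57.600, s₂=3.806, n₂=10
s_p² = [7·6.209² + 9·3.806²]/16 = 25.0172
SE = √(s_p²·(1/8+1/10)) = 2.3725
t = (43.625−57.600)/2.3725 = -5.8904
df = 16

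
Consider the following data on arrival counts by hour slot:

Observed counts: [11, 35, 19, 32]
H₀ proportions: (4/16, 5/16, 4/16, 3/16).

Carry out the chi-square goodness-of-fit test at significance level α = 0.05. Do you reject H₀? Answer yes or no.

n = 97; E_i = n·p_i = [24.25, 30.31, 24.25, 18.19]
χ² = (11−24.25)²/24.25 + (35−30.31)²/30.31 + (19−24.25)²/24.25 + (32−18.19)²/18.19 = 19.5911
df = 3
p-value (upper-tail) = 0.00021
At α=0.05: p < α → reject H₀

reject H₀: yes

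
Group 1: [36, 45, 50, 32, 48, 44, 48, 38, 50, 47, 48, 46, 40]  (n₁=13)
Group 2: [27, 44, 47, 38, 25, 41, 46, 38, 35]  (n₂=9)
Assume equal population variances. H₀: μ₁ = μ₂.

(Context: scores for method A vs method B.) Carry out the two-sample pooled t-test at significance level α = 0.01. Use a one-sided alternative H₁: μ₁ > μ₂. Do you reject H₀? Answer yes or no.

x̄₁=44.000, s₁=5.730, n₁=13
x̄₂=37.889, s₂=7.817, n₂=9
s_p² = [12·5.730² + 8·7.817²]/20 = 44.1444
SE = √(s_p²·(1/13+1/9)) = 2.8811
t = (44.000−37.889)/2.8811 = 2.1211
df = 20
p-value (one-sided, H₁ greater) = 0.02330
At α=0.01: p ≥ α → fail to reject H₀

reject H₀: no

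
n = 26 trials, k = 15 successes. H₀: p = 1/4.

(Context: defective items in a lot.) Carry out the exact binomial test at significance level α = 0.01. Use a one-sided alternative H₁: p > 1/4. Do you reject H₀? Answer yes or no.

Exact binomial: n=26, k=15, p₀=1/4=0.2500
P(X≥15) from Σ C(n,i)·p₀^i·(1−p₀)^(n−i)
p-value (one-sided, H₁ greater) = 0.00039
At α=0.01: p < α → reject H₀

reject H₀: yes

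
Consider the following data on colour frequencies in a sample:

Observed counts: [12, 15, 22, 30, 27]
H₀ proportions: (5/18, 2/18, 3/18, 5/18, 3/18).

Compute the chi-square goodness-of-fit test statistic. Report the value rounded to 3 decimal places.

n = 106; E_i = n·p_i = [29.44, 11.78, 17.67, 29.44, 17.67]
χ² = (12−29.44)²/29.44 + (15−11.78)²/11.78 + (22−17.67)²/17.67 + (30−29.44)²/29.44 + (27−17.67)²/17.67 = 17.2208
df = 4

test statistic = 17.221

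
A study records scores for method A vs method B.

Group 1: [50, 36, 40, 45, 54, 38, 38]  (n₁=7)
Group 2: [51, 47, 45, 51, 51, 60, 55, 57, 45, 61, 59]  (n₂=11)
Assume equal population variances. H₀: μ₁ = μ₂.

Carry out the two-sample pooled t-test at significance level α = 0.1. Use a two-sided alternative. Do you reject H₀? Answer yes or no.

x̄₁=43.000, s₁=6.856, n₁=7
x̄₂=52.909, s₂=5.873, n₂=11
s_p² = [6·6.856² + 10·5.873²]/16 = 39.1818
SE = √(s_p²·(1/7+1/11)) = 3.0264
t = (43.000−52.909)/3.0264 = -3.2742
df = 16
p-value (two-sided) = 0.00477
At α=0.1: p < α → reject H₀

reject H₀: yes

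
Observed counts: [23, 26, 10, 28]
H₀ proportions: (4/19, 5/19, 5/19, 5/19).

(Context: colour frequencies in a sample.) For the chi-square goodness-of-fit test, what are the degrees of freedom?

df = k − 1 = 4 − 1 = 3

degrees of freedom = 3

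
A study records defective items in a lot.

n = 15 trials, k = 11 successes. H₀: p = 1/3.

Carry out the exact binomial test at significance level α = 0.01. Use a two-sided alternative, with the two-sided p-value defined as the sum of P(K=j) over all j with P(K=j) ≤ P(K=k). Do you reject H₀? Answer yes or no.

reject H₀: yes

Exact binomial: n=15, k=11, p₀=1/3=0.3333
P(X=j) = C(n,j)·p₀^j·(1−p₀)^(n−j); p = Σ P(X=j) over j with P(X=j) ≤ P(X=11)
p-value (two-sided) = 0.00181
At α=0.01: p < α → reject H₀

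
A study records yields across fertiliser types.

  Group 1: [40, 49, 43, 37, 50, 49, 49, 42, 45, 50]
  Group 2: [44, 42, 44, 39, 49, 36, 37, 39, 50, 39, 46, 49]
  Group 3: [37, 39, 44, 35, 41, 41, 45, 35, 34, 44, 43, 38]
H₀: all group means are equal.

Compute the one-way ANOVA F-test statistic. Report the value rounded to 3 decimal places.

Group means [45.40, 42.83, 39.67], grand mean 42.471
SSB = Σnᵢ(x̄ᵢ−x̄)² = 181.737; SSW = ΣΣ(x−x̄ᵢ)² = 630.733
MSB = 181.737/2 = 90.8686; MSW = 630.733/31 = 20.3462
F = MSB/MSW = 4.4661
df = (2, 31)

test statistic = 4.466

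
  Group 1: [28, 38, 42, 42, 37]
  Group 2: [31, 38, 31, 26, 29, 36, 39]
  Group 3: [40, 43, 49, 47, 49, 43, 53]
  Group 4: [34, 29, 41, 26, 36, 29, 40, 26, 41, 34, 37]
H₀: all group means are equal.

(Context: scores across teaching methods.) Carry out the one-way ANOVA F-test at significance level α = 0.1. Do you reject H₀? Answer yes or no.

reject H₀: yes

Group means [37.40, 32.86, 46.29, 33.91], grand mean 37.133
SSB = Σnᵢ(x̄ᵢ−x̄)² = 829.072; SSW = ΣΣ(x−x̄ᵢ)² = 720.395
MSB = 829.072/3 = 276.3573; MSW = 720.395/26 = 27.7075
F = MSB/MSW = 9.9741
df = (3, 26)
p-value (upper-tail) = 0.00015
At α=0.1: p < α → reject H₀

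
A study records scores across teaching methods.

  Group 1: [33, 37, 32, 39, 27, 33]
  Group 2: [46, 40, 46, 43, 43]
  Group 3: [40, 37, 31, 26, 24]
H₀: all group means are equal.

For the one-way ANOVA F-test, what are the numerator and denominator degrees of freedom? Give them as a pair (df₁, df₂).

k = 3 groups, N = 16 total
df = (k−1, N−k) = (3−1, 16−3) = (2, 13)

degrees of freedom = [2, 13]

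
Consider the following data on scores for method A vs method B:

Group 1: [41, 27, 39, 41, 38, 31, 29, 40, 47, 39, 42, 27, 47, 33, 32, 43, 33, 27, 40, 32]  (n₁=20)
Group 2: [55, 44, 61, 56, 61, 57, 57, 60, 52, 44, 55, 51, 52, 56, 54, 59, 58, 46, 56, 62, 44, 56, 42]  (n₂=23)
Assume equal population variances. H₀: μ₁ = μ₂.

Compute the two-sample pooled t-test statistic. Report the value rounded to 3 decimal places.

test statistic = -9.141

x̄₁=36.400, s₁=6.468, n₁=20
x̄₂=53.826, s₂=6.028, n₂=23
s_p² = [19·6.468² + 22·6.028²]/41 = 38.8806
SE = √(s_p²·(1/20+1/23)) = 1.9064
t = (36.400−53.826)/1.9064 = -9.1407
df = 41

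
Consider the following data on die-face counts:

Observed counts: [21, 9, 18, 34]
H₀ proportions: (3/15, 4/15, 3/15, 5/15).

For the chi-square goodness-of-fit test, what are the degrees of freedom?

degrees of freedom = 3

df = k − 1 = 4 − 1 = 3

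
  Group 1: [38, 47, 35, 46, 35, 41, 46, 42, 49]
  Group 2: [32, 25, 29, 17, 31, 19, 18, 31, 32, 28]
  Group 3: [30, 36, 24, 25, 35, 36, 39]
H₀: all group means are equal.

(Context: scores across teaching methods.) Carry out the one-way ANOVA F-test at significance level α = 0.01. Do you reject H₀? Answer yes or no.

reject H₀: yes

Group means [42.11, 26.20, 32.14], grand mean 33.308
SSB = Σnᵢ(x̄ᵢ−x̄)² = 1212.192; SSW = ΣΣ(x−x̄ᵢ)² = 757.346
MSB = 1212.192/2 = 606.0962; MSW = 757.346/23 = 32.9281
F = MSB/MSW = 18.4067
df = (2, 23)
p-value (upper-tail) = 0.00002
At α=0.01: p < α → reject H₀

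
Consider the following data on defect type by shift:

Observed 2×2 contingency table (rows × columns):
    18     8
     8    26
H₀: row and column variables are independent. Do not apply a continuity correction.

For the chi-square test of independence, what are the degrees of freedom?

degrees of freedom = 1

df = (r−1)(c−1) = (2−1)·(2−1) = 1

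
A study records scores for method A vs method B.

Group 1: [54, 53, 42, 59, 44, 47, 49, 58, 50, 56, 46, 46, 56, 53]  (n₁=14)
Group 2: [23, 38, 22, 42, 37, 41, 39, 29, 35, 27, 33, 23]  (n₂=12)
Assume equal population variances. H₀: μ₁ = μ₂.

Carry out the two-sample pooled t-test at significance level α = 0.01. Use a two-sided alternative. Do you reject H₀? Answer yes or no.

reject H₀: yes

x̄₁=50.929, s₁=5.413, n₁=14
x̄₂=32.417, s₂=7.354, n₂=12
s_p² = [13·5.413² + 11·7.354²]/24 = 40.6602
SE = √(s_p²·(1/14+1/12)) = 2.5085
t = (50.929−32.417)/2.5085 = 7.3796
df = 24
p-value (two-sided) = 0.00000
At α=0.01: p < α → reject H₀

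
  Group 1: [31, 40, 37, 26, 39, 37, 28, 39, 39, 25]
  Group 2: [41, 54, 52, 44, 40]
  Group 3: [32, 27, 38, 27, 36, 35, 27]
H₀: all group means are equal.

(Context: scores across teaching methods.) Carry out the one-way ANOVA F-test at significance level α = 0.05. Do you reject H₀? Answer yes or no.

Group means [34.10, 46.20, 31.71], grand mean 36.091
SSB = Σnᵢ(x̄ᵢ−x̄)² = 684.690; SSW = ΣΣ(x−x̄ᵢ)² = 619.129
MSB = 684.690/2 = 342.3448; MSW = 619.129/19 = 32.5857
F = MSB/MSW = 10.5060
df = (2, 19)
p-value (upper-tail) = 0.00085
At α=0.05: p < α → reject H₀

reject H₀: yes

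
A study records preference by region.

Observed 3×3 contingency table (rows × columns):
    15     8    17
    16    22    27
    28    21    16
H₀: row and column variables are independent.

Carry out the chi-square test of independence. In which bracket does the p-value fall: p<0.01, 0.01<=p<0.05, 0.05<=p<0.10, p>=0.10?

Row totals [40, 65, 65], col totals [59, 51, 60], n=170
χ² = (15−13.88)²/13.88 + (8−12.00)²/12.00 + (17−14.12)²/14.12 + (16−22.56)²/22.56 + (22−19.50)²/19.50 + (27−22.94)²/22.94 + (28−22.56)²/22.56 + (21−19.50)²/19.50 + (16−22.94)²/22.94 = 8.4853
df = 4
p-value (upper-tail) = 0.07533
→ bracket: 0.05<=p<0.10

p-value bracket: 0.05<=p<0.10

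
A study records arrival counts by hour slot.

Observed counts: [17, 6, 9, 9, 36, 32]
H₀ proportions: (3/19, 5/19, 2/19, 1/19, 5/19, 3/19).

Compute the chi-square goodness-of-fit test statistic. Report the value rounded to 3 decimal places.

n = 109; E_i = n·p_i = [17.21, 28.68, 11.47, 5.74, 28.68, 17.21]
χ² = (17−17.21)²/17.21 + (6−28.68)²/28.68 + (9−11.47)²/11.47 + (9−5.74)²/5.74 + (36−28.68)²/28.68 + (32−17.21)²/17.21 = 34.9061
df = 5

test statistic = 34.906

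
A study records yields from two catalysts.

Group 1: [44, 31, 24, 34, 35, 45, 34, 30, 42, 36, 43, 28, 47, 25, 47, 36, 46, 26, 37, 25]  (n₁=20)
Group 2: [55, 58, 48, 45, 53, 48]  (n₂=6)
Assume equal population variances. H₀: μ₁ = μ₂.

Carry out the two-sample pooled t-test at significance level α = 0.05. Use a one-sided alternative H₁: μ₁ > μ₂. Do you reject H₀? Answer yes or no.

reject H₀: no

x̄₁=35.750, s₁=7.920, n₁=20
x̄₂=51.167, s₂=4.956, n₂=6
s_p² = [19·7.920² + 5·4.956²]/24 = 54.7743
SE = √(s_p²·(1/20+1/6)) = 3.4450
t = (35.750−51.167)/3.4450 = -4.4751
df = 24
p-value (one-sided, H₁ greater) = 0.99992
At α=0.05: p ≥ α → fail to reject H₀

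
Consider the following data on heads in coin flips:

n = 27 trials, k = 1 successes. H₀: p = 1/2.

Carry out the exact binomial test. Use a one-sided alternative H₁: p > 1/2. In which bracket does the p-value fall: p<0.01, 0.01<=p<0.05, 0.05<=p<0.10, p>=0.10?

Exact binomial: n=27, k=1, p₀=1/2=0.5000
P(X≥1) from Σ C(n,i)·p₀^i·(1−p₀)^(n−i)
p-value (one-sided, H₁ greater) = 1.00000
→ bracket: p>=0.10

p-value bracket: p>=0.10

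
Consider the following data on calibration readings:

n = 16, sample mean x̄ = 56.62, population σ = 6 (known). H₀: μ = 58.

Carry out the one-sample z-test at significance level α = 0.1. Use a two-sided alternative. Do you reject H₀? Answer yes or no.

reject H₀: no

SE = σ/√n = 6/√16 = 1.5000
z = (x̄−μ₀)/SE = (56.62−58)/1.5000 = -0.9200
p-value (two-sided) = 0.35757
At α=0.1: p ≥ α → fail to reject H₀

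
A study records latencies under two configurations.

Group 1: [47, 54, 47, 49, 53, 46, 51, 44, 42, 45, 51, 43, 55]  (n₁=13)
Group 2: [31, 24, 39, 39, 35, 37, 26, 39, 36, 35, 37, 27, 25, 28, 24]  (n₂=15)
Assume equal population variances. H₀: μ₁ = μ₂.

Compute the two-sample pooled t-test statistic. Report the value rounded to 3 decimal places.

test statistic = 8.152

x̄₁=48.231, s₁=4.285, n₁=13
x̄₂=32.133, s₂=5.890, n₂=15
s_p² = [12·4.285² + 14·5.890²]/26 = 27.1554
SE = √(s_p²·(1/13+1/15)) = 1.9746
t = (48.231−32.133)/1.9746 = 8.1520
df = 26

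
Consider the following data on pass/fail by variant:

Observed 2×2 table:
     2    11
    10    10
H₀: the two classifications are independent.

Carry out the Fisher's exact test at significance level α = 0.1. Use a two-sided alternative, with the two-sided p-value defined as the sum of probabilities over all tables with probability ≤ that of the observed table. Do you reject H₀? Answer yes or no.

Margins: r₁=13, r₂=20, c₁=12, c₂=21, n=33
p_obs = C(13,2)·C(20,10)/C(33,12); sum pmf over tables with pmf ≤ p_obs
p-value (two-sided) = 0.06715
At α=0.1: p < α → reject H₀

reject H₀: yes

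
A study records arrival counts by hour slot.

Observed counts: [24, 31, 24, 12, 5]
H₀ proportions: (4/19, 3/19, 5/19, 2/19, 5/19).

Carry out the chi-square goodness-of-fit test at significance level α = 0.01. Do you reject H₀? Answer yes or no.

n = 96; E_i = n·p_i = [20.21, 15.16, 25.26, 10.11, 25.26]
χ² = (24−20.21)²/20.21 + (31−15.16)²/15.16 + (24−25.26)²/25.26 + (12−10.11)²/10.11 + (5−25.26)²/25.26 = 33.9389
df = 4
p-value (upper-tail) = 0.00000
At α=0.01: p < α → reject H₀

reject H₀: yes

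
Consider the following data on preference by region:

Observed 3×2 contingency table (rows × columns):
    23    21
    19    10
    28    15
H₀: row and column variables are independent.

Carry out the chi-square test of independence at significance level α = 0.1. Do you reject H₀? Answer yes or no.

reject H₀: no

Row totals [44, 29, 43], col totals [70, 46], n=116
χ² = (23−26.55)²/26.55 + (21−17.45)²/17.45 + (19−17.50)²/17.50 + (10−11.50)²/11.50 + (28−25.95)²/25.95 + (15−17.05)²/17.05 = 1.9314
df = 2
p-value (upper-tail) = 0.38072
At α=0.1: p ≥ α → fail to reject H₀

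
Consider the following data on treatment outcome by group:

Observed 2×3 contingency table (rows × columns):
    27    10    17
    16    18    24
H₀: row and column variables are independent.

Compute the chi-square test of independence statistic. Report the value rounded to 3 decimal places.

test statistic = 6.160

Row totals [54, 58], col totals [43, 28, 41], n=112
χ² = (27−20.73)²/20.73 + (10−13.50)²/13.50 + (17−19.77)²/19.77 + (16−22.27)²/22.27 + (18−14.50)²/14.50 + (24−21.23)²/21.23 = 6.1598
df = 2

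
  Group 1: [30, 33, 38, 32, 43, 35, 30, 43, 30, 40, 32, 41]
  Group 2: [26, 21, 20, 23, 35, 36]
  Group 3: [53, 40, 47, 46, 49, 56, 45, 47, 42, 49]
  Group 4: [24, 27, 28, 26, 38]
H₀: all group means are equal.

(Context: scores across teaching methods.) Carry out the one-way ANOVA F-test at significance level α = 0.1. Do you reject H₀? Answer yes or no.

reject H₀: yes

Group means [35.58, 26.83, 47.40, 28.60], grand mean 36.515
SSB = Σnᵢ(x̄ᵢ−x̄)² = 2070.892; SSW = ΣΣ(x−x̄ᵢ)² = 859.350
MSB = 2070.892/3 = 690.2975; MSW = 859.350/29 = 29.6328
F = MSB/MSW = 23.2951
df = (3, 29)
p-value (upper-tail) = 0.00000
At α=0.1: p < α → reject H₀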